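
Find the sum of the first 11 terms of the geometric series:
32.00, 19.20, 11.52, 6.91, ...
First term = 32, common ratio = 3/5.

Sₙ = a(1 - rⁿ) / (1 - r)
S_11 = 32(1 - (3/5)^11) / (1 - (3/5))
S_11 = 32(1 - (177147/48828125)) / (2/5)
S_11 = 778415648/9765625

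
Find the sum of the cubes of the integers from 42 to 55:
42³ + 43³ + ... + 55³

Use ∑_{k=1}^{n} k³ = [n(n+1)/2]², then subtract the first 41 terms.
∑_{k=1}^{55} k³ = [55×56/2]² = 1540² = 2371600
∑_{k=1}^{41} k³ = [41×42/2]² = 861² = 741321
∑_{k=42}^{55} k³ = 2371600 - 741321 = 1630279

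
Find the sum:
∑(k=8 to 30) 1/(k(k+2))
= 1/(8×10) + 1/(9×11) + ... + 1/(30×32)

Partial fractions: 1/(k(k+2)) = (1/2)[1/k - 1/(k+2)]
Telescoping leaves the first two and last two terms:
= (1/2)[1/8 + 1/9 - 1/31 - 1/32]
= 1541/17856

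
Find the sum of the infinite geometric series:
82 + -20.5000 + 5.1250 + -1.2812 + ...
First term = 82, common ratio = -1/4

For |r| < 1, S = a / (1 - r)
S = 82 / (1 - (-1/4))
S = 82 / (5/4)
S = 328/5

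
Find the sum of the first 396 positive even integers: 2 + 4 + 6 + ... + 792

Sum of first n even numbers = n(n+1)
= 396×397
= 157212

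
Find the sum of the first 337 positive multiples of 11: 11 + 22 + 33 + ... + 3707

Factor out 11: = 11(1 + 2 + ... + 337) = 11 × n(n+1)/2
= 11 × 337×338/2
= 11 × 56953
= 626483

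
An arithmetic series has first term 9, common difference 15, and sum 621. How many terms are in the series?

Using S = n/2 × [2a + (n-1)d]
621 = n/2 × [2(9) + (n-1)(15)]
621 = n/2 × [18 + 15n - 15]
1242 = n × [3 + 15n]
15n² + (3)n - 1242 = 0
Discriminant: Δ = (3)² - 4(15)(-1242) = 9 + 74520 = 74529
√Δ = 273
n = [-(3) + √Δ] / (2·15) = (-3 + 273) / 30 = 270 / 30 = 9
(The negative root is discarded since n must be a positive integer.)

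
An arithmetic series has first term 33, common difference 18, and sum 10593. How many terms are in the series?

Using S = n/2 × [2a + (n-1)d]
10593 = n/2 × [2(33) + (n-1)(18)]
10593 = n/2 × [66 + 18n - 18]
21186 = n × [48 + 18n]
18n² + (48)n - 21186 = 0
Discriminant: Δ = (48)² - 4(18)(-21186) = 2304 + 1525392 = 1527696
√Δ = 1236
n = [-(48) + √Δ] / (2·18) = (-48 + 1236) / 36 = 1188 / 36 = 33
(The negative root is discarded since n must be a positive integer.)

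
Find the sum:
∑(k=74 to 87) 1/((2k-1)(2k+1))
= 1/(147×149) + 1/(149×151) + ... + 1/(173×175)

Partial fractions: 1/((2k-1)(2k+1)) = (1/2)[1/(2k-1) - 1/(2k+1)]
The series telescopes:
= (1/2)[1/147 - 1/175]
= 2/3675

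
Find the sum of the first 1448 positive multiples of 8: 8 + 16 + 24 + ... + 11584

Factor out 8: = 8(1 + 2 + ... + 1448) = 8 × n(n+1)/2
= 8 × 1448×1449/2
= 8 × 1049076
= 8392608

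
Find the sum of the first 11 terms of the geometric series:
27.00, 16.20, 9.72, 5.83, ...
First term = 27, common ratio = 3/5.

Sₙ = a(1 - rⁿ) / (1 - r)
S_11 = 27(1 - (3/5)^11) / (1 - (3/5))
S_11 = 27(1 - (177147/48828125)) / (2/5)
S_11 = 656788203/9765625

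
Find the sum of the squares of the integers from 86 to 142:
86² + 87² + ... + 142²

Use ∑_{k=1}^{n} k² = n(n+1)(2n+1)/6, then subtract the first 85 terms.
∑_{k=1}^{142} k² = 142×143×285/6 = 964535
∑_{k=1}^{85} k² = 85×86×171/6 = 208335
∑_{k=86}^{142} k² = 964535 - 208335 = 756200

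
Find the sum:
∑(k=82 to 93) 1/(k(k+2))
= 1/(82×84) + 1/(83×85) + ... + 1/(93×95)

Partial fractions: 1/(k(k+2)) = (1/2)[1/k - 1/(k+2)]
Telescoping leaves the first two and last two terms:
= (1/2)[1/82 + 1/83 - 1/94 - 1/95]
= 46779/30388790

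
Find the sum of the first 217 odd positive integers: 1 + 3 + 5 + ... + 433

Sum of first n odd numbers = n²
= 217²
= 47089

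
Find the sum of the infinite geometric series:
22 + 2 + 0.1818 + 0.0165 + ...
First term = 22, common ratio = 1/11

For |r| < 1, S = a / (1 - r)
S = 22 / (1 - (1/11))
S = 22 / (10/11)
S = 121/5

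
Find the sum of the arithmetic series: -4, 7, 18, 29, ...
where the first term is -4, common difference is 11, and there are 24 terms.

Sₙ = n/2 × (first + last)
Last term = a + (n-1)d = -4 + (24-1)×11 = 249
S_24 = 24/2 × (-4 + 249)
S_24 = 24/2 × 245 = 2940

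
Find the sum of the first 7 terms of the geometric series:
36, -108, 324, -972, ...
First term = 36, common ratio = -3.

Sₙ = a(1 - rⁿ) / (1 - r)
S_7 = 36(1 - (-3)^7) / (1 - (-3))
S_7 = 36(1 - (-2187)) / (4)
S_7 = 19692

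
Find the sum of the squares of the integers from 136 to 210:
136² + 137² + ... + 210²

Use ∑_{k=1}^{n} k² = n(n+1)(2n+1)/6, then subtract the first 135 terms.
∑_{k=1}^{210} k² = 210×211×421/6 = 3109085
∑_{k=1}^{135} k² = 135×136×271/6 = 829260
∑_{k=136}^{210} k² = 3109085 - 829260 = 2279825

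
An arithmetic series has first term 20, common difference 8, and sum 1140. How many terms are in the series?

Using S = n/2 × [2a + (n-1)d]
1140 = n/2 × [2(20) + (n-1)(8)]
1140 = n/2 × [40 + 8n - 8]
2280 = n × [32 + 8n]
8n² + (32)n - 2280 = 0
Discriminant: Δ = (32)² - 4(8)(-2280) = 1024 + 72960 = 73984
√Δ = 272
n = [-(32) + √Δ] / (2·8) = (-32 + 272) / 16 = 240 / 16 = 15
(The negative root is discarded since n must be a positive integer.)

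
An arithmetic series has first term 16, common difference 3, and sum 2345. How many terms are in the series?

Using S = n/2 × [2a + (n-1)d]
2345 = n/2 × [2(16) + (n-1)(3)]
2345 = n/2 × [32 + 3n - 3]
4690 = n × [29 + 3n]
3n² + (29)n - 4690 = 0
Discriminant: Δ = (29)² - 4(3)(-4690) = 841 + 56280 = 57121
√Δ = 239
n = [-(29) + √Δ] / (2·3) = (-29 + 239) / 6 = 210 / 6 = 35
(The negative root is discarded since n must be a positive integer.)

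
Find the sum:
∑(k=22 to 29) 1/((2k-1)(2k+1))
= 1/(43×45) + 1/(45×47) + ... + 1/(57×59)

Partial fractions: 1/((2k-1)(2k+1)) = (1/2)[1/(2k-1) - 1/(2k+1)]
The series telescopes:
= (1/2)[1/43 - 1/59]
= 8/2537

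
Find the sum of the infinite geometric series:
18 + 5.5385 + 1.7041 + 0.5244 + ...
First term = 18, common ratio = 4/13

For |r| < 1, S = a / (1 - r)
S = 18 / (1 - (4/13))
S = 18 / (9/13)
S = 26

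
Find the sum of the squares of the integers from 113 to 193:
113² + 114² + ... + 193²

Use ∑_{k=1}^{n} k² = n(n+1)(2n+1)/6, then subtract the first 112 terms.
∑_{k=1}^{193} k² = 193×194×387/6 = 2415009
∑_{k=1}^{112} k² = 112×113×225/6 = 474600
∑_{k=113}^{193} k² = 2415009 - 474600 = 1940409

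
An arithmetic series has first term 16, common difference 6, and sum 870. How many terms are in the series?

Using S = n/2 × [2a + (n-1)d]
870 = n/2 × [2(16) + (n-1)(6)]
870 = n/2 × [32 + 6n - 6]
1740 = n × [26 + 6n]
6n² + (26)n - 1740 = 0
Discriminant: Δ = (26)² - 4(6)(-1740) = 676 + 41760 = 42436
√Δ = 206
n = [-(26) + √Δ] / (2·6) = (-26 + 206) / 12 = 180 / 12 = 15
(The negative root is discarded since n must be a positive integer.)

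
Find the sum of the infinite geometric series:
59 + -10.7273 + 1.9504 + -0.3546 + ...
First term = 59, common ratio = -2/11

For |r| < 1, S = a / (1 - r)
S = 59 / (1 - (-2/11))
S = 59 / (13/11)
S = 649/13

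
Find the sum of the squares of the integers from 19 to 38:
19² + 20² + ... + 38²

Use ∑_{k=1}^{n} k² = n(n+1)(2n+1)/6, then subtract the first 18 terms.
∑_{k=1}^{38} k² = 38×39×77/6 = 19019
∑_{k=1}^{18} k² = 18×19×37/6 = 2109
∑_{k=19}^{38} k² = 19019 - 2109 = 16910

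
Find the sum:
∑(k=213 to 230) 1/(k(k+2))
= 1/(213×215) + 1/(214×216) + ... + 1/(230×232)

Partial fractions: 1/(k(k+2)) = (1/2)[1/k - 1/(k+2)]
Telescoping leaves the first two and last two terms:
= (1/2)[1/213 + 1/214 - 1/231 - 1/232]
= 98851/271425616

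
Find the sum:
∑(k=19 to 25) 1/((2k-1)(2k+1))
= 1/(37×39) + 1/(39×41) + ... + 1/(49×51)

Partial fractions: 1/((2k-1)(2k+1)) = (1/2)[1/(2k-1) - 1/(2k+1)]
The series telescopes:
= (1/2)[1/37 - 1/51]
= 7/1887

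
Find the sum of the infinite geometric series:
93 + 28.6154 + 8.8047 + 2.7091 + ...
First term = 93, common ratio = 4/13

For |r| < 1, S = a / (1 - r)
S = 93 / (1 - (4/13))
S = 93 / (9/13)
S = 403/3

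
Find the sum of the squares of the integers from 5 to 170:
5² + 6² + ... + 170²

Use ∑_{k=1}^{n} k² = n(n+1)(2n+1)/6, then subtract the first 4 terms.
∑_{k=1}^{170} k² = 170×171×341/6 = 1652145
∑_{k=1}^{4} k² = 4×5×9/6 = 30
∑_{k=5}^{170} k² = 1652145 - 30 = 1652115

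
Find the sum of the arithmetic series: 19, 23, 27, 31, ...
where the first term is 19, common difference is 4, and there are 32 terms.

Sₙ = n/2 × (first + last)
Last term = a + (n-1)d = 19 + (32-1)×4 = 143
S_32 = 32/2 × (19 + 143)
S_32 = 32/2 × 162 = 2592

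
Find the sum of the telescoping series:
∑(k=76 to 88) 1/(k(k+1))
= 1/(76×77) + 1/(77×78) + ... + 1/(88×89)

Partial fractions: 1/(k(k+1)) = 1/k - 1/(k+1)
The series telescopes:
= (1/76 - 1/77) + (1/77 - 1/78) + ... + (1/88 - 1/89)
= 1/76 - 1/89
= 13/6764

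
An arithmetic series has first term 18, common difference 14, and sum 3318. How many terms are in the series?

Using S = n/2 × [2a + (n-1)d]
3318 = n/2 × [2(18) + (n-1)(14)]
3318 = n/2 × [36 + 14n - 14]
6636 = n × [22 + 14n]
14n² + (22)n - 6636 = 0
Discriminant: Δ = (22)² - 4(14)(-6636) = 484 + 371616 = 372100
√Δ = 610
n = [-(22) + √Δ] / (2·14) = (-22 + 610) / 28 = 588 / 28 = 21
(The negative root is discarded since n must be a positive integer.)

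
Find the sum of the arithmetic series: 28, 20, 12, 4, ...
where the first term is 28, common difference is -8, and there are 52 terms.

Sₙ = n/2 × (first + last)
Last term = a + (n-1)d = 28 + (52-1)×(-8) = -380
S_52 = 52/2 × (28 + (-380))
S_52 = 52/2 × (-352) = -9152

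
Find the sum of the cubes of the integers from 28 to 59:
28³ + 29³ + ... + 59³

Use ∑_{k=1}^{n} k³ = [n(n+1)/2]², then subtract the first 27 terms.
∑_{k=1}^{59} k³ = [59×60/2]² = 1770² = 3132900
∑_{k=1}^{27} k³ = [27×28/2]² = 378² = 142884
∑_{k=28}^{59} k³ = 3132900 - 142884 = 2990016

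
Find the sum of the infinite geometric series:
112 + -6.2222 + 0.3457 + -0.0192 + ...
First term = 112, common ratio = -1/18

For |r| < 1, S = a / (1 - r)
S = 112 / (1 - (-1/18))
S = 112 / (19/18)
S = 2016/19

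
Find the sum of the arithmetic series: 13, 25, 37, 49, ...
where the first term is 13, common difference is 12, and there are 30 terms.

Sₙ = n/2 × (first + last)
Last term = a + (n-1)d = 13 + (30-1)×12 = 361
S_30 = 30/2 × (13 + 361)
S_30 = 30/2 × 374 = 5610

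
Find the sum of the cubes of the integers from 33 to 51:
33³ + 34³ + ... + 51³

Use ∑_{k=1}^{n} k³ = [n(n+1)/2]², then subtract the first 32 terms.
∑_{k=1}^{51} k³ = [51×52/2]² = 1326² = 1758276
∑_{k=1}^{32} k³ = [32×33/2]² = 528² = 278784
∑_{k=33}^{51} k³ = 1758276 - 278784 = 1479492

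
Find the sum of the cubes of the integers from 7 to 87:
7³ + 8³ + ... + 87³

Use ∑_{k=1}^{n} k³ = [n(n+1)/2]², then subtract the first 6 terms.
∑_{k=1}^{87} k³ = [87×88/2]² = 3828² = 14653584
∑_{k=1}^{6} k³ = [6×7/2]² = 21² = 441
∑_{k=7}^{87} k³ = 14653584 - 441 = 14653143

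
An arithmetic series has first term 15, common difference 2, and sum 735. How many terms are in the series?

Using S = n/2 × [2a + (n-1)d]
735 = n/2 × [2(15) + (n-1)(2)]
735 = n/2 × [30 + 2n - 2]
1470 = n × [28 + 2n]
2n² + (28)n - 1470 = 0
Discriminant: Δ = (28)² - 4(2)(-1470) = 784 + 11760 = 12544
√Δ = 112
n = [-(28) + √Δ] / (2·2) = (-28 + 112) / 4 = 84 / 4 = 21
(The negative root is discarded since n must be a positive integer.)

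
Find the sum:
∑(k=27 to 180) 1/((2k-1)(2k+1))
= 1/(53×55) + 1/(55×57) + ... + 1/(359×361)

Partial fractions: 1/((2k-1)(2k+1)) = (1/2)[1/(2k-1) - 1/(2k+1)]
The series telescopes:
= (1/2)[1/53 - 1/361]
= 154/19133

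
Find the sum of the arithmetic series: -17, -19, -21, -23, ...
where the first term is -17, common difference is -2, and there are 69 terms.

Sₙ = n/2 × (first + last)
Last term = a + (n-1)d = -17 + (69-1)×(-2) = -153
S_69 = 69/2 × (-17 + (-153))
S_69 = 69/2 × (-170) = -5865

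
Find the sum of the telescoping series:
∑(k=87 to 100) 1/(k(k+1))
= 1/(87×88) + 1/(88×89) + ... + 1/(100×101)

Partial fractions: 1/(k(k+1)) = 1/k - 1/(k+1)
The series telescopes:
= (1/87 - 1/88) + (1/88 - 1/89) + ... + (1/100 - 1/101)
= 1/87 - 1/101
= 14/8787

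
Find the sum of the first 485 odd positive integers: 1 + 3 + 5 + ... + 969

Sum of first n odd numbers = n²
= 485²
= 235225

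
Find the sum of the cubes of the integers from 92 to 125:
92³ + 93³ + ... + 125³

Use ∑_{k=1}^{n} k³ = [n(n+1)/2]², then subtract the first 91 terms.
∑_{k=1}^{125} k³ = [125×126/2]² = 7875² = 62015625
∑_{k=1}^{91} k³ = [91×92/2]² = 4186² = 17522596
∑_{k=92}^{125} k³ = 62015625 - 17522596 = 44493029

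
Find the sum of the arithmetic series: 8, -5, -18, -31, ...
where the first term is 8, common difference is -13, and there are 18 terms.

Sₙ = n/2 × (first + last)
Last term = a + (n-1)d = 8 + (18-1)×(-13) = -213
S_18 = 18/2 × (8 + (-213))
S_18 = 18/2 × (-205) = -1845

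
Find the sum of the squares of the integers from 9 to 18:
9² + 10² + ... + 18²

Use ∑_{k=1}^{n} k² = n(n+1)(2n+1)/6, then subtract the first 8 terms.
∑_{k=1}^{18} k² = 18×19×37/6 = 2109
∑_{k=1}^{8} k² = 8×9×17/6 = 204
∑_{k=9}^{18} k² = 2109 - 204 = 1905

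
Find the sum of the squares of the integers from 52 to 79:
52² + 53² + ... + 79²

Use ∑_{k=1}^{n} k² = n(n+1)(2n+1)/6, then subtract the first 51 terms.
∑_{k=1}^{79} k² = 79×80×159/6 = 167480
∑_{k=1}^{51} k² = 51×52×103/6 = 45526
∑_{k=52}^{79} k² = 167480 - 45526 = 121954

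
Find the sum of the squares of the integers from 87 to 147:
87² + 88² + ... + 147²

Use ∑_{k=1}^{n} k² = n(n+1)(2n+1)/6, then subtract the first 86 terms.
∑_{k=1}^{147} k² = 147×148×295/6 = 1069670
∑_{k=1}^{86} k² = 86×87×173/6 = 215731
∑_{k=87}^{147} k² = 1069670 - 215731 = 853939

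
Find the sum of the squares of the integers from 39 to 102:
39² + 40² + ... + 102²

Use ∑_{k=1}^{n} k² = n(n+1)(2n+1)/6, then subtract the first 38 terms.
∑_{k=1}^{102} k² = 102×103×205/6 = 358955
∑_{k=1}^{38} k² = 38×39×77/6 = 19019
∑_{k=39}^{102} k² = 358955 - 19019 = 339936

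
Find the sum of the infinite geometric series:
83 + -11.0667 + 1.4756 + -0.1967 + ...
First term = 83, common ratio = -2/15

For |r| < 1, S = a / (1 - r)
S = 83 / (1 - (-2/15))
S = 83 / (17/15)
S = 1245/17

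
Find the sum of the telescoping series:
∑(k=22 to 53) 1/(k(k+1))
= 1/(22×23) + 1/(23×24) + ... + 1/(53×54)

Partial fractions: 1/(k(k+1)) = 1/k - 1/(k+1)
The series telescopes:
= (1/22 - 1/23) + (1/23 - 1/24) + ... + (1/53 - 1/54)
= 1/22 - 1/54
= 8/297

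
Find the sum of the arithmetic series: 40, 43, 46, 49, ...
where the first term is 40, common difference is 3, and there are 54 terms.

Sₙ = n/2 × (first + last)
Last term = a + (n-1)d = 40 + (54-1)×3 = 199
S_54 = 54/2 × (40 + 199)
S_54 = 54/2 × 239 = 6453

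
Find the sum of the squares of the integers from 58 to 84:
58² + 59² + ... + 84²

Use ∑_{k=1}^{n} k² = n(n+1)(2n+1)/6, then subtract the first 57 terms.
∑_{k=1}^{84} k² = 84×85×169/6 = 201110
∑_{k=1}^{57} k² = 57×58×115/6 = 63365
∑_{k=58}^{84} k² = 201110 - 63365 = 137745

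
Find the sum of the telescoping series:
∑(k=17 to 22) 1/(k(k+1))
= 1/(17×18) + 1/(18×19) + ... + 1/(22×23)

Partial fractions: 1/(k(k+1)) = 1/k - 1/(k+1)
The series telescopes:
= (1/17 - 1/18) + (1/18 - 1/19) + ... + (1/22 - 1/23)
= 1/17 - 1/23
= 6/391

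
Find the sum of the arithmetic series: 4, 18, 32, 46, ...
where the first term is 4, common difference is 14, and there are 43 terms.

Sₙ = n/2 × (first + last)
Last term = a + (n-1)d = 4 + (43-1)×14 = 592
S_43 = 43/2 × (4 + 592)
S_43 = 43/2 × 596 = 12814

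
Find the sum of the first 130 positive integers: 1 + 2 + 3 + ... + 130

Formula: ∑k = n(n+1)/2
= 130×131/2
= 17030/2
= 8515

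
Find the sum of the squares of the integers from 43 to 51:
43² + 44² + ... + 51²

Use ∑_{k=1}^{n} k² = n(n+1)(2n+1)/6, then subtract the first 42 terms.
∑_{k=1}^{51} k² = 51×52×103/6 = 45526
∑_{k=1}^{42} k² = 42×43×85/6 = 25585
∑_{k=43}^{51} k² = 45526 - 25585 = 19941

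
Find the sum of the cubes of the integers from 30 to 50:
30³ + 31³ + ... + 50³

Use ∑_{k=1}^{n} k³ = [n(n+1)/2]², then subtract the first 29 terms.
∑_{k=1}^{50} k³ = [50×51/2]² = 1275² = 1625625
∑_{k=1}^{29} k³ = [29×30/2]² = 435² = 189225
∑_{k=30}^{50} k³ = 1625625 - 189225 = 1436400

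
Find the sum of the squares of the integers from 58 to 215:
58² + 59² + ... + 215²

Use ∑_{k=1}^{n} k² = n(n+1)(2n+1)/6, then subtract the first 57 terms.
∑_{k=1}^{215} k² = 215×216×431/6 = 3335940
∑_{k=1}^{57} k² = 57×58×115/6 = 63365
∑_{k=58}^{215} k² = 3335940 - 63365 = 3272575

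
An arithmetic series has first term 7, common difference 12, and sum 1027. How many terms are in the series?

Using S = n/2 × [2a + (n-1)d]
1027 = n/2 × [2(7) + (n-1)(12)]
1027 = n/2 × [14 + 12n - 12]
2054 = n × [2 + 12n]
12n² + (2)n - 2054 = 0
Discriminant: Δ = (2)² - 4(12)(-2054) = 4 + 98592 = 98596
√Δ = 314
n = [-(2) + √Δ] / (2·12) = (-2 + 314) / 24 = 312 / 24 = 13
(The negative root is discarded since n must be a positive integer.)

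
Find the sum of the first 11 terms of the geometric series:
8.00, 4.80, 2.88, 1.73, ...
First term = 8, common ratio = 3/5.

Sₙ = a(1 - rⁿ) / (1 - r)
S_11 = 8(1 - (3/5)^11) / (1 - (3/5))
S_11 = 8(1 - (177147/48828125)) / (2/5)
S_11 = 194603912/9765625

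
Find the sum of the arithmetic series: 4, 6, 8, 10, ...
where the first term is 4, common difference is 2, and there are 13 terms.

Sₙ = n/2 × (first + last)
Last term = a + (n-1)d = 4 + (13-1)×2 = 28
S_13 = 13/2 × (4 + 28)
S_13 = 13/2 × 32 = 208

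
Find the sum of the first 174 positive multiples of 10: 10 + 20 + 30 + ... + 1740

Factor out 10: = 10(1 + 2 + ... + 174) = 10 × n(n+1)/2
= 10 × 174×175/2
= 10 × 15225
= 152250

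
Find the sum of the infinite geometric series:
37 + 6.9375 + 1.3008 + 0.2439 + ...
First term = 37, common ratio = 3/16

For |r| < 1, S = a / (1 - r)
S = 37 / (1 - (3/16))
S = 37 / (13/16)
S = 592/13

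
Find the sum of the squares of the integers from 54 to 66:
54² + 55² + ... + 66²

Use ∑_{k=1}^{n} k² = n(n+1)(2n+1)/6, then subtract the first 53 terms.
∑_{k=1}^{66} k² = 66×67×133/6 = 98021
∑_{k=1}^{53} k² = 53×54×107/6 = 51039
∑_{k=54}^{66} k² = 98021 - 51039 = 46982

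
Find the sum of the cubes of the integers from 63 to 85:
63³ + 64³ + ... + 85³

Use ∑_{k=1}^{n} k³ = [n(n+1)/2]², then subtract the first 62 terms.
∑_{k=1}^{85} k³ = [85×86/2]² = 3655² = 13359025
∑_{k=1}^{62} k³ = [62×63/2]² = 1953² = 3814209
∑_{k=63}^{85} k³ = 13359025 - 3814209 = 9544816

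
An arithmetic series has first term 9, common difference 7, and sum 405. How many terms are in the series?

Using S = n/2 × [2a + (n-1)d]
405 = n/2 × [2(9) + (n-1)(7)]
405 = n/2 × [18 + 7n - 7]
810 = n × [11 + 7n]
7n² + (11)n - 810 = 0
Discriminant: Δ = (11)² - 4(7)(-810) = 121 + 22680 = 22801
√Δ = 151
n = [-(11) + √Δ] / (2·7) = (-11 + 151) / 14 = 140 / 14 = 10
(The negative root is discarded since n must be a positive integer.)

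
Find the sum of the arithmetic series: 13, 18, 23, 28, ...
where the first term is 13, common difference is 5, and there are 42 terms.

Sₙ = n/2 × (first + last)
Last term = a + (n-1)d = 13 + (42-1)×5 = 218
S_42 = 42/2 × (13 + 218)
S_42 = 42/2 × 231 = 4851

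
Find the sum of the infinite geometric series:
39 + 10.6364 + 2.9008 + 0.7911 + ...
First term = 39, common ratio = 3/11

For |r| < 1, S = a / (1 - r)
S = 39 / (1 - (3/11))
S = 39 / (8/11)
S = 429/8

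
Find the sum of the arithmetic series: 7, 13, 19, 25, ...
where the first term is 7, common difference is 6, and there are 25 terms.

Sₙ = n/2 × (first + last)
Last term = a + (n-1)d = 7 + (25-1)×6 = 151
S_25 = 25/2 × (7 + 151)
S_25 = 25/2 × 158 = 1975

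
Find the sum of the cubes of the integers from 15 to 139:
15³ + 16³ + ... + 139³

Use ∑_{k=1}^{n} k³ = [n(n+1)/2]², then subtract the first 14 terms.
∑_{k=1}^{139} k³ = [139×140/2]² = 9730² = 94672900
∑_{k=1}^{14} k³ = [14×15/2]² = 105² = 11025
∑_{k=15}^{139} k³ = 94672900 - 11025 = 94661875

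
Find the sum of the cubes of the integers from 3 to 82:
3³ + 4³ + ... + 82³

Use ∑_{k=1}^{n} k³ = [n(n+1)/2]², then subtract the first 2 terms.
∑_{k=1}^{82} k³ = [82×83/2]² = 3403² = 11580409
∑_{k=1}^{2} k³ = [2×3/2]² = 3² = 9
∑_{k=3}^{82} k³ = 11580409 - 9 = 11580400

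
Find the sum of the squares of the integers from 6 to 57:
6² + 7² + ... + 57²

Use ∑_{k=1}^{n} k² = n(n+1)(2n+1)/6, then subtract the first 5 terms.
∑_{k=1}^{57} k² = 57×58×115/6 = 63365
∑_{k=1}^{5} k² = 5×6×11/6 = 55
∑_{k=6}^{57} k² = 63365 - 55 = 63310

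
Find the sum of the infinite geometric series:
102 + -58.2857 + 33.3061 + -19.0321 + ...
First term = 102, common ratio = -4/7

For |r| < 1, S = a / (1 - r)
S = 102 / (1 - (-4/7))
S = 102 / (11/7)
S = 714/11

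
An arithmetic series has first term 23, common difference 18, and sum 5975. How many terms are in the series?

Using S = n/2 × [2a + (n-1)d]
5975 = n/2 × [2(23) + (n-1)(18)]
5975 = n/2 × [46 + 18n - 18]
11950 = n × [28 + 18n]
18n² + (28)n - 11950 = 0
Discriminant: Δ = (28)² - 4(18)(-11950) = 784 + 860400 = 861184
√Δ = 928
n = [-(28) + √Δ] / (2·18) = (-28 + 928) / 36 = 900 / 36 = 25
(The negative root is discarded since n must be a positive integer.)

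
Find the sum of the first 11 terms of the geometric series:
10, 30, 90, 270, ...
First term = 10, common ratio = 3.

Sₙ = a(1 - rⁿ) / (1 - r)
S_11 = 10(1 - 3^11) / (1 - 3)
S_11 = 10(1 - 177147) / (-2)
S_11 = 885730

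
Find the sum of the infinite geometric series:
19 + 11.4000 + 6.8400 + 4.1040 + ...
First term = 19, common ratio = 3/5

For |r| < 1, S = a / (1 - r)
S = 19 / (1 - (3/5))
S = 19 / (2/5)
S = 95/2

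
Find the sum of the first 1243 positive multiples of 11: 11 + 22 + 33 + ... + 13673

Factor out 11: = 11(1 + 2 + ... + 1243) = 11 × n(n+1)/2
= 11 × 1243×1244/2
= 11 × 773146
= 8504606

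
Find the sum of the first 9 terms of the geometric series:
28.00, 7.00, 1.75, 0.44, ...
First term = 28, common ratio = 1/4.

Sₙ = a(1 - rⁿ) / (1 - r)
S_9 = 28(1 - (1/4)^9) / (1 - (1/4))
S_9 = 28(1 - (1/262144)) / (3/4)
S_9 = 611667/16384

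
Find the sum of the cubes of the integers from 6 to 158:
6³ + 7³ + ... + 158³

Use ∑_{k=1}^{n} k³ = [n(n+1)/2]², then subtract the first 5 terms.
∑_{k=1}^{158} k³ = [158×159/2]² = 12561² = 157778721
∑_{k=1}^{5} k³ = [5×6/2]² = 15² = 225
∑_{k=6}^{158} k³ = 157778721 - 225 = 157778496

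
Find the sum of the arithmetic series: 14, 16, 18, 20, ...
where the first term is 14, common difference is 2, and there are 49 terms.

Sₙ = n/2 × (first + last)
Last term = a + (n-1)d = 14 + (49-1)×2 = 110
S_49 = 49/2 × (14 + 110)
S_49 = 49/2 × 124 = 3038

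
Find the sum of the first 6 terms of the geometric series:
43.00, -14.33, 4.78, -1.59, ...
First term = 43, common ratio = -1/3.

Sₙ = a(1 - rⁿ) / (1 - r)
S_6 = 43(1 - (-1/3)^6) / (1 - (-1/3))
S_6 = 43(1 - (1/729)) / (4/3)
S_6 = 7826/243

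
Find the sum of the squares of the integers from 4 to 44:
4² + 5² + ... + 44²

Use ∑_{k=1}^{n} k² = n(n+1)(2n+1)/6, then subtract the first 3 terms.
∑_{k=1}^{44} k² = 44×45×89/6 = 29370
∑_{k=1}^{3} k² = 3×4×7/6 = 14
∑_{k=4}^{44} k² = 29370 - 14 = 29356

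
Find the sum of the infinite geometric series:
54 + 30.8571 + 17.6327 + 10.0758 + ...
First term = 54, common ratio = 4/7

For |r| < 1, S = a / (1 - r)
S = 54 / (1 - (4/7))
S = 54 / (3/7)
S = 126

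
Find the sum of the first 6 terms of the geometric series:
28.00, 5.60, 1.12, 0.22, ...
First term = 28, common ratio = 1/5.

Sₙ = a(1 - rⁿ) / (1 - r)
S_6 = 28(1 - (1/5)^6) / (1 - (1/5))
S_6 = 28(1 - (1/15625)) / (4/5)
S_6 = 109368/3125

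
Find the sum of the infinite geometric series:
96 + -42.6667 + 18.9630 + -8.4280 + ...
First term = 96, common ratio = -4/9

For |r| < 1, S = a / (1 - r)
S = 96 / (1 - (-4/9))
S = 96 / (13/9)
S = 864/13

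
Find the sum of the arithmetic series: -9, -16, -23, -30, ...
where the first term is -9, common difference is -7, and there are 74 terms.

Sₙ = n/2 × (first + last)
Last term = a + (n-1)d = -9 + (74-1)×(-7) = -520
S_74 = 74/2 × (-9 + (-520))
S_74 = 74/2 × (-529) = -19573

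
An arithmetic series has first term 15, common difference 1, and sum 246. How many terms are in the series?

Using S = n/2 × [2a + (n-1)d]
246 = n/2 × [2(15) + (n-1)(1)]
246 = n/2 × [30 + 1n - 1]
492 = n × [29 + 1n]
1n² + (29)n - 492 = 0
Discriminant: Δ = (29)² - 4(1)(-492) = 841 + 1968 = 2809
√Δ = 53
n = [-(29) + √Δ] / (2·1) = (-29 + 53) / 2 = 24 / 2 = 12
(The negative root is discarded since n must be a positive integer.)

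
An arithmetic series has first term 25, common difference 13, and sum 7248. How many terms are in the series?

Using S = n/2 × [2a + (n-1)d]
7248 = n/2 × [2(25) + (n-1)(13)]
7248 = n/2 × [50 + 13n - 13]
14496 = n × [37 + 13n]
13n² + (37)n - 14496 = 0
Discriminant: Δ = (37)² - 4(13)(-14496) = 1369 + 753792 = 755161
√Δ = 869
n = [-(37) + √Δ] / (2·13) = (-37 + 869) / 26 = 832 / 26 = 32
(The negative root is discarded since n must be a positive integer.)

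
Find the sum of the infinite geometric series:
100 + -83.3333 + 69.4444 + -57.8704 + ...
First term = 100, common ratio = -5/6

For |r| < 1, S = a / (1 - r)
S = 100 / (1 - (-5/6))
S = 100 / (11/6)
S = 600/11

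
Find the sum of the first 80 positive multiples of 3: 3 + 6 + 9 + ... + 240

Factor out 3: = 3(1 + 2 + ... + 80) = 3 × n(n+1)/2
= 3 × 80×81/2
= 3 × 3240
= 9720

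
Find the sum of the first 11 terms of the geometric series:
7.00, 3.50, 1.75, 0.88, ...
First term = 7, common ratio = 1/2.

Sₙ = a(1 - rⁿ) / (1 - r)
S_11 = 7(1 - (1/2)^11) / (1 - (1/2))
S_11 = 7(1 - (1/2048)) / (1/2)
S_11 = 14329/1024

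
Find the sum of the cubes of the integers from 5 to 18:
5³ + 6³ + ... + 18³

Use ∑_{k=1}^{n} k³ = [n(n+1)/2]², then subtract the first 4 terms.
∑_{k=1}^{18} k³ = [18×19/2]² = 171² = 29241
∑_{k=1}^{4} k³ = [4×5/2]² = 10² = 100
∑_{k=5}^{18} k³ = 29241 - 100 = 29141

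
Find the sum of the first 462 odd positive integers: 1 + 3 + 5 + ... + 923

Sum of first n odd numbers = n²
= 462²
= 213444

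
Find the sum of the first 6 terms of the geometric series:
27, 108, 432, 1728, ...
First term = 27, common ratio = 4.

Sₙ = a(1 - rⁿ) / (1 - r)
S_6 = 27(1 - 4^6) / (1 - 4)
S_6 = 27(1 - 4096) / (-3)
S_6 = 36855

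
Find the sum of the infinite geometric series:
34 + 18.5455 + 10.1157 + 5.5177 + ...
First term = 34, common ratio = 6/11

For |r| < 1, S = a / (1 - r)
S = 34 / (1 - (6/11))
S = 34 / (5/11)
S = 374/5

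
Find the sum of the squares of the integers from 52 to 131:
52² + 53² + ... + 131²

Use ∑_{k=1}^{n} k² = n(n+1)(2n+1)/6, then subtract the first 51 terms.
∑_{k=1}^{131} k² = 131×132×263/6 = 757966
∑_{k=1}^{51} k² = 51×52×103/6 = 45526
∑_{k=52}^{131} k² = 757966 - 45526 = 712440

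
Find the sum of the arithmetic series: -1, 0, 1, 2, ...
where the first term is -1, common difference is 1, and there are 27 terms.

Sₙ = n/2 × (first + last)
Last term = a + (n-1)d = -1 + (27-1)×1 = 25
S_27 = 27/2 × (-1 + 25)
S_27 = 27/2 × 24 = 324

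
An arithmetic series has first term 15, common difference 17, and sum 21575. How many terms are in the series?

Using S = n/2 × [2a + (n-1)d]
21575 = n/2 × [2(15) + (n-1)(17)]
21575 = n/2 × [30 + 17n - 17]
43150 = n × [13 + 17n]
17n² + (13)n - 43150 = 0
Discriminant: Δ = (13)² - 4(17)(-43150) = 169 + 2934200 = 2934369
√Δ = 1713
n = [-(13) + √Δ] / (2·17) = (-13 + 1713) / 34 = 1700 / 34 = 50
(The negative root is discarded since n must be a positive integer.)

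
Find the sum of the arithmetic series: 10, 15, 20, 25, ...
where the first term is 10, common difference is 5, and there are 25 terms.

Sₙ = n/2 × (first + last)
Last term = a + (n-1)d = 10 + (25-1)×5 = 130
S_25 = 25/2 × (10 + 130)
S_25 = 25/2 × 140 = 1750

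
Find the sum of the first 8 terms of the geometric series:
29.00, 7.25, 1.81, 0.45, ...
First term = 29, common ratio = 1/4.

Sₙ = a(1 - rⁿ) / (1 - r)
S_8 = 29(1 - (1/4)^8) / (1 - (1/4))
S_8 = 29(1 - (1/65536)) / (3/4)
S_8 = 633505/16384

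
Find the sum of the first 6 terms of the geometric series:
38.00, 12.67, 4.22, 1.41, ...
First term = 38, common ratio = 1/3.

Sₙ = a(1 - rⁿ) / (1 - r)
S_6 = 38(1 - (1/3)^6) / (1 - (1/3))
S_6 = 38(1 - (1/729)) / (2/3)
S_6 = 13832/243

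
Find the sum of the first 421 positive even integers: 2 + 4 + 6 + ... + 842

Sum of first n even numbers = n(n+1)
= 421×422
= 177662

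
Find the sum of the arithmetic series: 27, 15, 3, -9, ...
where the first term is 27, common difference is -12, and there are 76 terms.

Sₙ = n/2 × (first + last)
Last term = a + (n-1)d = 27 + (76-1)×(-12) = -873
S_76 = 76/2 × (27 + (-873))
S_76 = 76/2 × (-846) = -32148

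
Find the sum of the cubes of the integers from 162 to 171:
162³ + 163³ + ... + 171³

Use ∑_{k=1}^{n} k³ = [n(n+1)/2]², then subtract the first 161 terms.
∑_{k=1}^{171} k³ = [171×172/2]² = 14706² = 216266436
∑_{k=1}^{161} k³ = [161×162/2]² = 13041² = 170067681
∑_{k=162}^{171} k³ = 216266436 - 170067681 = 46198755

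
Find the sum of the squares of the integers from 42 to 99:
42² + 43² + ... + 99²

Use ∑_{k=1}^{n} k² = n(n+1)(2n+1)/6, then subtract the first 41 terms.
∑_{k=1}^{99} k² = 99×100×199/6 = 328350
∑_{k=1}^{41} k² = 41×42×83/6 = 23821
∑_{k=42}^{99} k² = 328350 - 23821 = 304529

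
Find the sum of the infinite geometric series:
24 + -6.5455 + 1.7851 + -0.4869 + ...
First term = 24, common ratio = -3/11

For |r| < 1, S = a / (1 - r)
S = 24 / (1 - (-3/11))
S = 24 / (14/11)
S = 132/7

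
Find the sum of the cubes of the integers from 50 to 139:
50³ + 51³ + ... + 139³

Use ∑_{k=1}^{n} k³ = [n(n+1)/2]², then subtract the first 49 terms.
∑_{k=1}^{139} k³ = [139×140/2]² = 9730² = 94672900
∑_{k=1}^{49} k³ = [49×50/2]² = 1225² = 1500625
∑_{k=50}^{139} k³ = 94672900 - 1500625 = 93172275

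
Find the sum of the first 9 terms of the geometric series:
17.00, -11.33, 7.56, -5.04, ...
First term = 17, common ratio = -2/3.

Sₙ = a(1 - rⁿ) / (1 - r)
S_9 = 17(1 - (-2/3)^9) / (1 - (-2/3))
S_9 = 17(1 - (-512/19683)) / (5/3)
S_9 = 68663/6561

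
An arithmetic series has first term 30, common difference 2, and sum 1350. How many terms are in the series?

Using S = n/2 × [2a + (n-1)d]
1350 = n/2 × [2(30) + (n-1)(2)]
1350 = n/2 × [60 + 2n - 2]
2700 = n × [58 + 2n]
2n² + (58)n - 2700 = 0
Discriminant: Δ = (58)² - 4(2)(-2700) = 3364 + 21600 = 24964
√Δ = 158
n = [-(58) + √Δ] / (2·2) = (-58 + 158) / 4 = 100 / 4 = 25
(The negative root is discarded since n must be a positive integer.)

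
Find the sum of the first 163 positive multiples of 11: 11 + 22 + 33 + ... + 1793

Factor out 11: = 11(1 + 2 + ... + 163) = 11 × n(n+1)/2
= 11 × 163×164/2
= 11 × 13366
= 147026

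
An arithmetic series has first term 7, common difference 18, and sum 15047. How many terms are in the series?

Using S = n/2 × [2a + (n-1)d]
15047 = n/2 × [2(7) + (n-1)(18)]
15047 = n/2 × [14 + 18n - 18]
30094 = n × [-4 + 18n]
18n² + (-4)n - 30094 = 0
Discriminant: Δ = (-4)² - 4(18)(-30094) = 16 + 2166768 = 2166784
√Δ = 1472
n = [-(-4) + √Δ] / (2·18) = (4 + 1472) / 36 = 1476 / 36 = 41
(The negative root is discarded since n must be a positive integer.)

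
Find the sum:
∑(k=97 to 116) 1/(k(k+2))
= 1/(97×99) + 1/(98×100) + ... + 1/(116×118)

Partial fractions: 1/(k(k+2)) = (1/2)[1/k - 1/(k+2)]
Telescoping leaves the first two and last two terms:
= (1/2)[1/97 + 1/98 - 1/117 - 1/118]
= 114565/65619918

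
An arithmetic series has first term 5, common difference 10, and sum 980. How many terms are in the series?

Using S = n/2 × [2a + (n-1)d]
980 = n/2 × [2(5) + (n-1)(10)]
980 = n/2 × [10 + 10n - 10]
1960 = n × [0 + 10n]
10n² + (0)n - 1960 = 0
Discriminant: Δ = (0)² - 4(10)(-1960) = 0 + 78400 = 78400
√Δ = 280
n = [-(0) + √Δ] / (2·10) = (0 + 280) / 20 = 280 / 20 = 14
(The negative root is discarded since n must be a positive integer.)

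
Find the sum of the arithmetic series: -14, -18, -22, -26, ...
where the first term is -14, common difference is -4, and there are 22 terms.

Sₙ = n/2 × (first + last)
Last term = a + (n-1)d = -14 + (22-1)×(-4) = -98
S_22 = 22/2 × (-14 + (-98))
S_22 = 22/2 × (-112) = -1232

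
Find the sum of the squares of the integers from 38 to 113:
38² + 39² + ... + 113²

Use ∑_{k=1}^{n} k² = n(n+1)(2n+1)/6, then subtract the first 37 terms.
∑_{k=1}^{113} k² = 113×114×227/6 = 487369
∑_{k=1}^{37} k² = 37×38×75/6 = 17575
∑_{k=38}^{113} k² = 487369 - 17575 = 469794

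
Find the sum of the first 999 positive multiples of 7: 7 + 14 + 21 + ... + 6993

Factor out 7: = 7(1 + 2 + ... + 999) = 7 × n(n+1)/2
= 7 × 999×1000/2
= 7 × 499500
= 3496500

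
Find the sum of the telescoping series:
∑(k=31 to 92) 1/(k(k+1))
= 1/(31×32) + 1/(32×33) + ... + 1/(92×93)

Partial fractions: 1/(k(k+1)) = 1/k - 1/(k+1)
The series telescopes:
= (1/31 - 1/32) + (1/32 - 1/33) + ... + (1/92 - 1/93)
= 1/31 - 1/93
= 2/93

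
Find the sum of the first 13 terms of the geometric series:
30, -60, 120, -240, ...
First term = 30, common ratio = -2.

Sₙ = a(1 - rⁿ) / (1 - r)
S_13 = 30(1 - (-2)^13) / (1 - (-2))
S_13 = 30(1 - (-8192)) / (3)
S_13 = 81930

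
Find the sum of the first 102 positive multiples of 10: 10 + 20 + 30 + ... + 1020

Factor out 10: = 10(1 + 2 + ... + 102) = 10 × n(n+1)/2
= 10 × 102×103/2
= 10 × 5253
= 52530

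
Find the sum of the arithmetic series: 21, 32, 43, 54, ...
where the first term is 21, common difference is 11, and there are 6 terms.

Sₙ = n/2 × (first + last)
Last term = a + (n-1)d = 21 + (6-1)×11 = 76
S_6 = 6/2 × (21 + 76)
S_6 = 6/2 × 97 = 291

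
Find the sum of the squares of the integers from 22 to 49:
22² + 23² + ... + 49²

Use ∑_{k=1}^{n} k² = n(n+1)(2n+1)/6, then subtract the first 21 terms.
∑_{k=1}^{49} k² = 49×50×99/6 = 40425
∑_{k=1}^{21} k² = 21×22×43/6 = 3311
∑_{k=22}^{49} k² = 40425 - 3311 = 37114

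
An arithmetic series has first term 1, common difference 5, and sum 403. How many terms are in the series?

Using S = n/2 × [2a + (n-1)d]
403 = n/2 × [2(1) + (n-1)(5)]
403 = n/2 × [2 + 5n - 5]
806 = n × [-3 + 5n]
5n² + (-3)n - 806 = 0
Discriminant: Δ = (-3)² - 4(5)(-806) = 9 + 16120 = 16129
√Δ = 127
n = [-(-3) + √Δ] / (2·5) = (3 + 127) / 10 = 130 / 10 = 13
(The negative root is discarded since n must be a positive integer.)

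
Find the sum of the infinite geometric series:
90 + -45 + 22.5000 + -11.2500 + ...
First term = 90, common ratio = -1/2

For |r| < 1, S = a / (1 - r)
S = 90 / (1 - (-1/2))
S = 90 / (3/2)
S = 60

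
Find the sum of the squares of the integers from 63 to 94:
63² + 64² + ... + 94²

Use ∑_{k=1}^{n} k² = n(n+1)(2n+1)/6, then subtract the first 62 terms.
∑_{k=1}^{94} k² = 94×95×189/6 = 281295
∑_{k=1}^{62} k² = 62×63×125/6 = 81375
∑_{k=63}^{94} k² = 281295 - 81375 = 199920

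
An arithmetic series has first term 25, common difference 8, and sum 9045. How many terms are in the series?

Using S = n/2 × [2a + (n-1)d]
9045 = n/2 × [2(25) + (n-1)(8)]
9045 = n/2 × [50 + 8n - 8]
18090 = n × [42 + 8n]
8n² + (42)n - 18090 = 0
Discriminant: Δ = (42)² - 4(8)(-18090) = 1764 + 578880 = 580644
√Δ = 762
n = [-(42) + √Δ] / (2·8) = (-42 + 762) / 16 = 720 / 16 = 45
(The negative root is discarded since n must be a positive integer.)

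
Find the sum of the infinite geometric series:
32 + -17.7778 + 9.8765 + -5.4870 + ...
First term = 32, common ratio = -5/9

For |r| < 1, S = a / (1 - r)
S = 32 / (1 - (-5/9))
S = 32 / (14/9)
S = 144/7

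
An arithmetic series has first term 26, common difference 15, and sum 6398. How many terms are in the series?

Using S = n/2 × [2a + (n-1)d]
6398 = n/2 × [2(26) + (n-1)(15)]
6398 = n/2 × [52 + 15n - 15]
12796 = n × [37 + 15n]
15n² + (37)n - 12796 = 0
Discriminant: Δ = (37)² - 4(15)(-12796) = 1369 + 767760 = 769129
√Δ = 877
n = [-(37) + √Δ] / (2·15) = (-37 + 877) / 30 = 840 / 30 = 28
(The negative root is discarded since n must be a positive integer.)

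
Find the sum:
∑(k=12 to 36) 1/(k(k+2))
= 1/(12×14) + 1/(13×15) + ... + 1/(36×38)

Partial fractions: 1/(k(k+2)) = (1/2)[1/k - 1/(k+2)]
Telescoping leaves the first two and last two terms:
= (1/2)[1/12 + 1/13 - 1/37 - 1/38]
= 11725/219336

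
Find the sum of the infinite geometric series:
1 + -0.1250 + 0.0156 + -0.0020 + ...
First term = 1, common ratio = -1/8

For |r| < 1, S = a / (1 - r)
S = 1 / (1 - (-1/8))
S = 1 / (9/8)
S = 8/9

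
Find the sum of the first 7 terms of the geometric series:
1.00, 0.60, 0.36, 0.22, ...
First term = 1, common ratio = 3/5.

Sₙ = a(1 - rⁿ) / (1 - r)
S_7 = 1(1 - (3/5)^7) / (1 - (3/5))
S_7 = 1(1 - (2187/78125)) / (2/5)
S_7 = 37969/15625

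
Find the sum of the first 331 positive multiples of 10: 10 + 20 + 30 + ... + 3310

Factor out 10: = 10(1 + 2 + ... + 331) = 10 × n(n+1)/2
= 10 × 331×332/2
= 10 × 54946
= 549460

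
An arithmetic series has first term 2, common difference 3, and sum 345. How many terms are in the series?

Using S = n/2 × [2a + (n-1)d]
345 = n/2 × [2(2) + (n-1)(3)]
345 = n/2 × [4 + 3n - 3]
690 = n × [1 + 3n]
3n² + (1)n - 690 = 0
Discriminant: Δ = (1)² - 4(3)(-690) = 1 + 8280 = 8281
√Δ = 91
n = [-(1) + √Δ] / (2·3) = (-1 + 91) / 6 = 90 / 6 = 15
(The negative root is discarded since n must be a positive integer.)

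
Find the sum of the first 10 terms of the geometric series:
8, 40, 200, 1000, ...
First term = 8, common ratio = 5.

Sₙ = a(1 - rⁿ) / (1 - r)
S_10 = 8(1 - 5^10) / (1 - 5)
S_10 = 8(1 - 9765625) / (-4)
S_10 = 19531248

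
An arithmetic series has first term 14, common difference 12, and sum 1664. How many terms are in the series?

Using S = n/2 × [2a + (n-1)d]
1664 = n/2 × [2(14) + (n-1)(12)]
1664 = n/2 × [28 + 12n - 12]
3328 = n × [16 + 12n]
12n² + (16)n - 3328 = 0
Discriminant: Δ = (16)² - 4(12)(-3328) = 256 + 159744 = 160000
√Δ = 400
n = [-(16) + √Δ] / (2·12) = (-16 + 400) / 24 = 384 / 24 = 16
(The negative root is discarded since n must be a positive integer.)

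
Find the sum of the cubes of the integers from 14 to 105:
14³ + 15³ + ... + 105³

Use ∑_{k=1}^{n} k³ = [n(n+1)/2]², then subtract the first 13 terms.
∑_{k=1}^{105} k³ = [105×106/2]² = 5565² = 30969225
∑_{k=1}^{13} k³ = [13×14/2]² = 91² = 8281
∑_{k=14}^{105} k³ = 30969225 - 8281 = 30960944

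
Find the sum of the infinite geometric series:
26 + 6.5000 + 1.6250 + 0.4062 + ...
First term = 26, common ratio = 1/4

For |r| < 1, S = a / (1 - r)
S = 26 / (1 - (1/4))
S = 26 / (3/4)
S = 104/3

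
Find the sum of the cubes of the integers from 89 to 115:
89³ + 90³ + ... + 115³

Use ∑_{k=1}^{n} k³ = [n(n+1)/2]², then subtract the first 88 terms.
∑_{k=1}^{115} k³ = [115×116/2]² = 6670² = 44488900
∑_{k=1}^{88} k³ = [88×89/2]² = 3916² = 15335056
∑_{k=89}^{115} k³ = 44488900 - 15335056 = 29153844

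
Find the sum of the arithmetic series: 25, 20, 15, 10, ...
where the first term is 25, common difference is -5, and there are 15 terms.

Sₙ = n/2 × (first + last)
Last term = a + (n-1)d = 25 + (15-1)×(-5) = -45
S_15 = 15/2 × (25 + (-45))
S_15 = 15/2 × (-20) = -150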